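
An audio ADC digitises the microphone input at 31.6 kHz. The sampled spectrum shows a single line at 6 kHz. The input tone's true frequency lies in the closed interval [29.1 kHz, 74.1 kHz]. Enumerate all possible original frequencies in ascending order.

Frequencies that alias to 6 kHz are k·fs ± 6 kHz for integer k ≥ 0.
k=0: 6 kHz.
k=1: 25.6 kHz, 37.6 kHz.
k=2: 57.2 kHz, 69.2 kHz.
k=3: 88.8 kHz, 100.8 kHz.
Within [29.1 kHz, 74.1 kHz]: 37.6 kHz, 57.2 kHz, 69.2 kHz.

37.6 kHz, 57.2 kHz, 69.2 kHz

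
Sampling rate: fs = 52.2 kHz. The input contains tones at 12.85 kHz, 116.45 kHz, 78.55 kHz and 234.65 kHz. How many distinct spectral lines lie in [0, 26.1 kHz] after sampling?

fs/2 = 26.1 kHz.
12.85 kHz ≤ fs/2 = 26.1 kHz, passes unchanged.
116.45 kHz mod fs = 12.05 kHz.
12.05 kHz ≤ fs/2 = 26.1 kHz, appears at 12.05 kHz.
78.55 kHz mod fs = 26.35 kHz.
26.35 kHz > fs/2 = 26.1 kHz, folds to fs − 26.35 kHz = 25.85 kHz.
234.65 kHz mod fs = 25.85 kHz.
25.85 kHz ≤ fs/2 = 26.1 kHz, appears at 25.85 kHz.
Distinct values: {12.05 kHz, 12.85 kHz, 25.85 kHz} → 3.

3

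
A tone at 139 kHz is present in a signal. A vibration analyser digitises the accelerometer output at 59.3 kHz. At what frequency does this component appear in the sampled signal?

20.4 kHz

139 kHz mod fs = 20.4 kHz.
20.4 kHz ≤ fs/2 = 29.65 kHz, appears at 20.4 kHz.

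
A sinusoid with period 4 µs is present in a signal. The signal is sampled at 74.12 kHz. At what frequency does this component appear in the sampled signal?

T = 4 µs → f = 1/T = 250 kHz.
250 kHz mod fs = 27.64 kHz.
27.64 kHz ≤ fs/2 = 37.06 kHz, appears at 27.64 kHz.

27.64 kHz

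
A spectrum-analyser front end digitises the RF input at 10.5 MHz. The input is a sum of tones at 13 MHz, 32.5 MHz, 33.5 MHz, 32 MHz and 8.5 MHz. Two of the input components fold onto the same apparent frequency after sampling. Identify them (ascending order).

8.5 MHz, 33.5 MHz

fs/2 = 5.25 MHz.
13 MHz mod fs = 2.5 MHz.
2.5 MHz ≤ fs/2 = 5.25 MHz, appears at 2.5 MHz.
32.5 MHz mod fs = 1 MHz.
1 MHz ≤ fs/2 = 5.25 MHz, appears at 1 MHz.
33.5 MHz mod fs = 2 MHz.
2 MHz ≤ fs/2 = 5.25 MHz, appears at 2 MHz.
32 MHz mod fs = 0.5 MHz.
0.5 MHz ≤ fs/2 = 5.25 MHz, appears at 0.5 MHz.
8.5 MHz > fs/2 = 5.25 MHz, folds to fs − 8.5 MHz = 2 MHz.
8.5 MHz and 33.5 MHz both map to 2 MHz.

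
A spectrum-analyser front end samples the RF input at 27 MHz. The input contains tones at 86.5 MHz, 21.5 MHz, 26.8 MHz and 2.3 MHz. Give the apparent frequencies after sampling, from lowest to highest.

0.2 MHz, 2.3 MHz, 5.5 MHz

fs/2 = 13.5 MHz.
86.5 MHz mod fs = 5.5 MHz.
5.5 MHz ≤ fs/2 = 13.5 MHz, appears at 5.5 MHz.
21.5 MHz > fs/2 = 13.5 MHz, folds to fs − 21.5 MHz = 5.5 MHz.
26.8 MHz > fs/2 = 13.5 MHz, folds to fs − 26.8 MHz = 0.2 MHz.
2.3 MHz ≤ fs/2 = 13.5 MHz, passes unchanged.
Distinct values: {0.2 MHz, 2.3 MHz, 5.5 MHz}.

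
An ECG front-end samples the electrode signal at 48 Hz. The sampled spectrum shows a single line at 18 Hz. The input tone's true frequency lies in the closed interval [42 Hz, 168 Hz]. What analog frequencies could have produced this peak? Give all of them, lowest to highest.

66 Hz, 78 Hz, 114 Hz, 126 Hz, 162 Hz

Frequencies that alias to 18 Hz are k·fs ± 18 Hz for integer k ≥ 0.
k=0: 18 Hz.
k=1: 30 Hz, 66 Hz.
k=2: 78 Hz, 114 Hz.
k=3: 126 Hz, 162 Hz.
k=4: 174 Hz, 210 Hz.
Within [42 Hz, 168 Hz]: 66 Hz, 78 Hz, 114 Hz, 126 Hz, 162 Hz.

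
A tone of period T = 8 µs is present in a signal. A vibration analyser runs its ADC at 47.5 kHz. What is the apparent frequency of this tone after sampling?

T = 8 µs → f = 1/T = 125 kHz.
125 kHz mod fs = 30 kHz.
30 kHz > fs/2 = 23.75 kHz, folds to fs − 30 kHz = 17.5 kHz.

17.5 kHz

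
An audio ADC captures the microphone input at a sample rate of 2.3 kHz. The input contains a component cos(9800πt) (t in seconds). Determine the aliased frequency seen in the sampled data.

ω = 9800π rad/s → f = ω/(2π) = 4900 Hz = 4.9 kHz.
4.9 kHz mod fs = 0.3 kHz.
0.3 kHz ≤ fs/2 = 1.15 kHz, appears at 0.3 kHz.

0.3 kHz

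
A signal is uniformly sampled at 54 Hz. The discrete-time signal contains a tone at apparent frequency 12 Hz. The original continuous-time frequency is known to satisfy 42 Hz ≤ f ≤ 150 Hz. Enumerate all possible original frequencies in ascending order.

42 Hz, 66 Hz, 96 Hz, 120 Hz, 150 Hz

Frequencies that alias to 12 Hz are k·fs ± 12 Hz for integer k ≥ 0.
k=0: 12 Hz.
k=1: 42 Hz, 66 Hz.
k=2: 96 Hz, 120 Hz.
k=3: 150 Hz, 174 Hz.
k=4: 204 Hz, 228 Hz.
Within [42 Hz, 150 Hz]: 42 Hz, 66 Hz, 96 Hz, 120 Hz, 150 Hz.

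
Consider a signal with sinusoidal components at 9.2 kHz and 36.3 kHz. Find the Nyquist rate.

Highest-frequency component: 36.3 kHz.
Nyquist rate = 2 × 36.3 kHz = 72.6 kHz.

72.6 kHz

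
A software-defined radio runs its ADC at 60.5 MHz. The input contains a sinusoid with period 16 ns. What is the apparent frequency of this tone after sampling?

2 MHz

T = 16 ns → f = 1/T = 62.5 MHz.
62.5 MHz mod fs = 2 MHz.
2 MHz ≤ fs/2 = 30.25 MHz, appears at 2 MHz.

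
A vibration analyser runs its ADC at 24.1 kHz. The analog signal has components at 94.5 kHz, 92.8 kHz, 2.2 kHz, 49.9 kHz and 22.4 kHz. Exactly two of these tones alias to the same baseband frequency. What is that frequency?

fs/2 = 12.05 kHz.
94.5 kHz mod fs = 22.2 kHz.
22.2 kHz > fs/2 = 12.05 kHz, folds to fs − 22.2 kHz = 1.9 kHz.
92.8 kHz mod fs = 20.5 kHz.
20.5 kHz > fs/2 = 12.05 kHz, folds to fs − 20.5 kHz = 3.6 kHz.
2.2 kHz ≤ fs/2 = 12.05 kHz, passes unchanged.
49.9 kHz mod fs = 1.7 kHz.
1.7 kHz ≤ fs/2 = 12.05 kHz, appears at 1.7 kHz.
22.4 kHz > fs/2 = 12.05 kHz, folds to fs − 22.4 kHz = 1.7 kHz.
22.4 kHz and 49.9 kHz both map to 1.7 kHz.

1.7 kHz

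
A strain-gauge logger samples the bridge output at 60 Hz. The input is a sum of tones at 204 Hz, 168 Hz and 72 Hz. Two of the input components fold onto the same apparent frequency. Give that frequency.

12 Hz

fs/2 = 30 Hz.
204 Hz mod fs = 24 Hz.
24 Hz ≤ fs/2 = 30 Hz, appears at 24 Hz.
168 Hz mod fs = 48 Hz.
48 Hz > fs/2 = 30 Hz, folds to fs − 48 Hz = 12 Hz.
72 Hz mod fs = 12 Hz.
12 Hz ≤ fs/2 = 30 Hz, appears at 12 Hz.
72 Hz and 168 Hz both map to 12 Hz.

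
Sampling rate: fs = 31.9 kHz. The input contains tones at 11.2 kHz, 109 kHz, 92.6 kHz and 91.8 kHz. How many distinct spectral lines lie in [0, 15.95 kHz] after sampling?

4

fs/2 = 15.95 kHz.
11.2 kHz ≤ fs/2 = 15.95 kHz, passes unchanged.
109 kHz mod fs = 13.3 kHz.
13.3 kHz ≤ fs/2 = 15.95 kHz, appears at 13.3 kHz.
92.6 kHz mod fs = 28.8 kHz.
28.8 kHz > fs/2 = 15.95 kHz, folds to fs − 28.8 kHz = 3.1 kHz.
91.8 kHz mod fs = 28 kHz.
28 kHz > fs/2 = 15.95 kHz, folds to fs − 28 kHz = 3.9 kHz.
Distinct values: {3.1 kHz, 3.9 kHz, 11.2 kHz, 13.3 kHz} → 4.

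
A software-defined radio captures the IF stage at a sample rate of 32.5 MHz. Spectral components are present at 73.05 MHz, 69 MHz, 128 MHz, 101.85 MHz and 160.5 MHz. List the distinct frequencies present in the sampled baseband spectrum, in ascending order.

fs/2 = 16.25 MHz.
73.05 MHz mod fs = 8.05 MHz.
8.05 MHz ≤ fs/2 = 16.25 MHz, appears at 8.05 MHz.
69 MHz mod fs = 4 MHz.
4 MHz ≤ fs/2 = 16.25 MHz, appears at 4 MHz.
128 MHz mod fs = 30.5 MHz.
30.5 MHz > fs/2 = 16.25 MHz, folds to fs − 30.5 MHz = 2 MHz.
101.85 MHz mod fs = 4.35 MHz.
4.35 MHz ≤ fs/2 = 16.25 MHz, appears at 4.35 MHz.
160.5 MHz mod fs = 30.5 MHz.
30.5 MHz > fs/2 = 16.25 MHz, folds to fs − 30.5 MHz = 2 MHz.
Distinct values: {2 MHz, 4 MHz, 4.35 MHz, 8.05 MHz}.

2 MHz, 4 MHz, 4.35 MHz, 8.05 MHz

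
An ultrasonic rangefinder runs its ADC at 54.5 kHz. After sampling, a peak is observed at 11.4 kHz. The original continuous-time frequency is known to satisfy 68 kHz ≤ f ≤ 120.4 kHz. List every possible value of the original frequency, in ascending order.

97.6 kHz, 120.4 kHz

Frequencies that alias to 11.4 kHz are k·fs ± 11.4 kHz for integer k ≥ 0.
k=0: 11.4 kHz.
k=1: 43.1 kHz, 65.9 kHz.
k=2: 97.6 kHz, 120.4 kHz.
k=3: 152.1 kHz, 174.9 kHz.
Within [68 kHz, 120.4 kHz]: 97.6 kHz, 120.4 kHz.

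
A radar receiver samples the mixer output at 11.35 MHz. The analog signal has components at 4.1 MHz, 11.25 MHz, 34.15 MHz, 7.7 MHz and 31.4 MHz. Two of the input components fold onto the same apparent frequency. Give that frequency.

fs/2 = 5.675 MHz.
4.1 MHz ≤ fs/2 = 5.675 MHz, passes unchanged.
11.25 MHz > fs/2 = 5.675 MHz, folds to fs − 11.25 MHz = 0.1 MHz.
34.15 MHz mod fs = 0.1 MHz.
0.1 MHz ≤ fs/2 = 5.675 MHz, appears at 0.1 MHz.
7.7 MHz > fs/2 = 5.675 MHz, folds to fs − 7.7 MHz = 3.65 MHz.
31.4 MHz mod fs = 8.7 MHz.
8.7 MHz > fs/2 = 5.675 MHz, folds to fs − 8.7 MHz = 2.65 MHz.
11.25 MHz and 34.15 MHz both map to 0.1 MHz.

0.1 MHz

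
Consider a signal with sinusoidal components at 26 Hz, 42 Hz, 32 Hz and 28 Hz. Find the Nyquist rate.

Highest-frequency component: 42 Hz.
Nyquist rate = 2 × 42 Hz = 84 Hz.

84 Hz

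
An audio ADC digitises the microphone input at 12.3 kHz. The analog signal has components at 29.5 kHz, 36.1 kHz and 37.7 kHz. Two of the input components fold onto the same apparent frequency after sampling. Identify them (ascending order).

36.1 kHz, 37.7 kHz

fs/2 = 6.15 kHz.
29.5 kHz mod fs = 4.9 kHz.
4.9 kHz ≤ fs/2 = 6.15 kHz, appears at 4.9 kHz.
36.1 kHz mod fs = 11.5 kHz.
11.5 kHz > fs/2 = 6.15 kHz, folds to fs − 11.5 kHz = 0.8 kHz.
37.7 kHz mod fs = 0.8 kHz.
0.8 kHz ≤ fs/2 = 6.15 kHz, appears at 0.8 kHz.
36.1 kHz and 37.7 kHz both map to 0.8 kHz.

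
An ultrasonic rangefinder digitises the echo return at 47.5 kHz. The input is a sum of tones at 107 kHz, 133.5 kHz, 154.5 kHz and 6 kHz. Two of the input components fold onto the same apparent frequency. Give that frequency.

fs/2 = 23.75 kHz.
107 kHz mod fs = 12 kHz.
12 kHz ≤ fs/2 = 23.75 kHz, appears at 12 kHz.
133.5 kHz mod fs = 38.5 kHz.
38.5 kHz > fs/2 = 23.75 kHz, folds to fs − 38.5 kHz = 9 kHz.
154.5 kHz mod fs = 12 kHz.
12 kHz ≤ fs/2 = 23.75 kHz, appears at 12 kHz.
6 kHz ≤ fs/2 = 23.75 kHz, passes unchanged.
107 kHz and 154.5 kHz both map to 12 kHz.

12 kHz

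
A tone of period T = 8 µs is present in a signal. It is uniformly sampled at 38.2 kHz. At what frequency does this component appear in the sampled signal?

10.4 kHz

T = 8 µs → f = 1/T = 125 kHz.
125 kHz mod fs = 10.4 kHz.
10.4 kHz ≤ fs/2 = 19.1 kHz, appears at 10.4 kHz.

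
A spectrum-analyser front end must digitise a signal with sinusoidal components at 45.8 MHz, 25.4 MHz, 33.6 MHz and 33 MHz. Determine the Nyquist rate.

91.6 MHz

Highest-frequency component: 45.8 MHz.
Nyquist rate = 2 × 45.8 MHz = 91.6 MHz.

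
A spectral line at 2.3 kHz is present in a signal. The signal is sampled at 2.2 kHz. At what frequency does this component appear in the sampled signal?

2.3 kHz mod fs = 0.1 kHz.
0.1 kHz ≤ fs/2 = 1.1 kHz, appears at 0.1 kHz.

0.1 kHz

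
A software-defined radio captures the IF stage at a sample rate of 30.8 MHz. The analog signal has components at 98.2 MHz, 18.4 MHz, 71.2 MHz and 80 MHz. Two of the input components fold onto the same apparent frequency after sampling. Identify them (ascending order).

fs/2 = 15.4 MHz.
98.2 MHz mod fs = 5.8 MHz.
5.8 MHz ≤ fs/2 = 15.4 MHz, appears at 5.8 MHz.
18.4 MHz > fs/2 = 15.4 MHz, folds to fs − 18.4 MHz = 12.4 MHz.
71.2 MHz mod fs = 9.6 MHz.
9.6 MHz ≤ fs/2 = 15.4 MHz, appears at 9.6 MHz.
80 MHz mod fs = 18.4 MHz.
18.4 MHz > fs/2 = 15.4 MHz, folds to fs − 18.4 MHz = 12.4 MHz.
18.4 MHz and 80 MHz both map to 12.4 MHz.

18.4 MHz, 80 MHz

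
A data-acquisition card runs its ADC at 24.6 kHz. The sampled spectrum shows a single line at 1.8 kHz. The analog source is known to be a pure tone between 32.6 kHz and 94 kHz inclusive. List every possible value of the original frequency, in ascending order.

47.4 kHz, 51 kHz, 72 kHz, 75.6 kHz

Frequencies that alias to 1.8 kHz are k·fs ± 1.8 kHz for integer k ≥ 0.
k=0: 1.8 kHz.
k=1: 22.8 kHz, 26.4 kHz.
k=2: 47.4 kHz, 51 kHz.
k=3: 72 kHz, 75.6 kHz.
k=4: 96.6 kHz, 100.2 kHz.
Within [32.6 kHz, 94 kHz]: 47.4 kHz, 51 kHz, 72 kHz, 75.6 kHz.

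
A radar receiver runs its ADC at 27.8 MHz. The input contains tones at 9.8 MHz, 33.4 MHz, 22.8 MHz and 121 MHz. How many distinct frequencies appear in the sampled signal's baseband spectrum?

3

fs/2 = 13.9 MHz.
9.8 MHz ≤ fs/2 = 13.9 MHz, passes unchanged.
33.4 MHz mod fs = 5.6 MHz.
5.6 MHz ≤ fs/2 = 13.9 MHz, appears at 5.6 MHz.
22.8 MHz > fs/2 = 13.9 MHz, folds to fs − 22.8 MHz = 5 MHz.
121 MHz mod fs = 9.8 MHz.
9.8 MHz ≤ fs/2 = 13.9 MHz, appears at 9.8 MHz.
Distinct values: {5 MHz, 5.6 MHz, 9.8 MHz} → 3.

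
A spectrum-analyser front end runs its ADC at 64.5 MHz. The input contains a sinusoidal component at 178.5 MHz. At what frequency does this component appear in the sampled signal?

15 MHz

178.5 MHz mod fs = 49.5 MHz.
49.5 MHz > fs/2 = 32.25 MHz, folds to fs − 49.5 MHz = 15 MHz.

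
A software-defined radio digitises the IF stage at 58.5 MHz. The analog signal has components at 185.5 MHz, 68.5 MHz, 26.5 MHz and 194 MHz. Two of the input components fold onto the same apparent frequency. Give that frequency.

10 MHz

fs/2 = 29.25 MHz.
185.5 MHz mod fs = 10 MHz.
10 MHz ≤ fs/2 = 29.25 MHz, appears at 10 MHz.
68.5 MHz mod fs = 10 MHz.
10 MHz ≤ fs/2 = 29.25 MHz, appears at 10 MHz.
26.5 MHz ≤ fs/2 = 29.25 MHz, passes unchanged.
194 MHz mod fs = 18.5 MHz.
18.5 MHz ≤ fs/2 = 29.25 MHz, appears at 18.5 MHz.
68.5 MHz and 185.5 MHz both map to 10 MHz.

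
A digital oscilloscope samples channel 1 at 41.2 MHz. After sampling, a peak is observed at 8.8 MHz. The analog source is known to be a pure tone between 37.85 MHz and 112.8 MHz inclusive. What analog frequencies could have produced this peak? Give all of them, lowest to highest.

50 MHz, 73.6 MHz, 91.2 MHz

Frequencies that alias to 8.8 MHz are k·fs ± 8.8 MHz for integer k ≥ 0.
k=0: 8.8 MHz.
k=1: 32.4 MHz, 50 MHz.
k=2: 73.6 MHz, 91.2 MHz.
k=3: 114.8 MHz, 132.4 MHz.
Within [37.85 MHz, 112.8 MHz]: 50 MHz, 73.6 MHz, 91.2 MHz.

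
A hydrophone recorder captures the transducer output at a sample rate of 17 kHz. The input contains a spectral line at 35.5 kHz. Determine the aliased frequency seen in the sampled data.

35.5 kHz mod fs = 1.5 kHz.
1.5 kHz ≤ fs/2 = 8.5 kHz, appears at 1.5 kHz.

1.5 kHz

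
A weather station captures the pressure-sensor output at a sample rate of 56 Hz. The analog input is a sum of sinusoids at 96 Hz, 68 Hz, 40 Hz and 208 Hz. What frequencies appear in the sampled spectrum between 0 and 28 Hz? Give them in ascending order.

12 Hz, 16 Hz

fs/2 = 28 Hz.
96 Hz mod fs = 40 Hz.
40 Hz > fs/2 = 28 Hz, folds to fs − 40 Hz = 16 Hz.
68 Hz mod fs = 12 Hz.
12 Hz ≤ fs/2 = 28 Hz, appears at 12 Hz.
40 Hz > fs/2 = 28 Hz, folds to fs − 40 Hz = 16 Hz.
208 Hz mod fs = 40 Hz.
40 Hz > fs/2 = 28 Hz, folds to fs − 40 Hz = 16 Hz.
Distinct values: {12 Hz, 16 Hz}.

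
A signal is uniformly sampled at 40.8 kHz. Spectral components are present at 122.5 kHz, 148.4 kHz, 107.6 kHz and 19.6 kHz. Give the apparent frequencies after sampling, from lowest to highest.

fs/2 = 20.4 kHz.
122.5 kHz mod fs = 0.1 kHz.
0.1 kHz ≤ fs/2 = 20.4 kHz, appears at 0.1 kHz.
148.4 kHz mod fs = 26 kHz.
26 kHz > fs/2 = 20.4 kHz, folds to fs − 26 kHz = 14.8 kHz.
107.6 kHz mod fs = 26 kHz.
26 kHz > fs/2 = 20.4 kHz, folds to fs − 26 kHz = 14.8 kHz.
19.6 kHz ≤ fs/2 = 20.4 kHz, passes unchanged.
Distinct values: {0.1 kHz, 14.8 kHz, 19.6 kHz}.

0.1 kHz, 14.8 kHz, 19.6 kHz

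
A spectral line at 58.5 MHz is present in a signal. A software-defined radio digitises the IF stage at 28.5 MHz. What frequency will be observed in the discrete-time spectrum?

1.5 MHz

58.5 MHz mod fs = 1.5 MHz.
1.5 MHz ≤ fs/2 = 14.25 MHz, appears at 1.5 MHz.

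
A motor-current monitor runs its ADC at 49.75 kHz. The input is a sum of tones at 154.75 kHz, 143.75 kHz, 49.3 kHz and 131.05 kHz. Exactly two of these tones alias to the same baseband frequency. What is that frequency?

fs/2 = 24.875 kHz.
154.75 kHz mod fs = 5.5 kHz.
5.5 kHz ≤ fs/2 = 24.875 kHz, appears at 5.5 kHz.
143.75 kHz mod fs = 44.25 kHz.
44.25 kHz > fs/2 = 24.875 kHz, folds to fs − 44.25 kHz = 5.5 kHz.
49.3 kHz > fs/2 = 24.875 kHz, folds to fs − 49.3 kHz = 0.45 kHz.
131.05 kHz mod fs = 31.55 kHz.
31.55 kHz > fs/2 = 24.875 kHz, folds to fs − 31.55 kHz = 18.2 kHz.
143.75 kHz and 154.75 kHz both map to 5.5 kHz.

5.5 kHz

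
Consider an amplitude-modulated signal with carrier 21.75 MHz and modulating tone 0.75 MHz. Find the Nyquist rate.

AM sidebands sit at fc ± fm = 21 MHz and 22.5 MHz.
Highest-frequency component: 22.5 MHz.
Nyquist rate = 2 × 22.5 MHz = 45 MHz.

45 MHz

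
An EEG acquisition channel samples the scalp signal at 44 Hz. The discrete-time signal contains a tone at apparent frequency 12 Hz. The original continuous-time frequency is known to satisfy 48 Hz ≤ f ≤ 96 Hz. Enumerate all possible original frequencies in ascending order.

56 Hz, 76 Hz

Frequencies that alias to 12 Hz are k·fs ± 12 Hz for integer k ≥ 0.
k=0: 12 Hz.
k=1: 32 Hz, 56 Hz.
k=2: 76 Hz, 100 Hz.
k=3: 120 Hz, 144 Hz.
Within [48 Hz, 96 Hz]: 56 Hz, 76 Hz.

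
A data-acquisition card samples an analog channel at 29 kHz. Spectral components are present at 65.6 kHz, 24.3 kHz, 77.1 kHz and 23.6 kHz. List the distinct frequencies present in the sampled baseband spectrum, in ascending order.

4.7 kHz, 5.4 kHz, 7.6 kHz, 9.9 kHz

fs/2 = 14.5 kHz.
65.6 kHz mod fs = 7.6 kHz.
7.6 kHz ≤ fs/2 = 14.5 kHz, appears at 7.6 kHz.
24.3 kHz > fs/2 = 14.5 kHz, folds to fs − 24.3 kHz = 4.7 kHz.
77.1 kHz mod fs = 19.1 kHz.
19.1 kHz > fs/2 = 14.5 kHz, folds to fs − 19.1 kHz = 9.9 kHz.
23.6 kHz > fs/2 = 14.5 kHz, folds to fs − 23.6 kHz = 5.4 kHz.
Distinct values: {4.7 kHz, 5.4 kHz, 7.6 kHz, 9.9 kHz}.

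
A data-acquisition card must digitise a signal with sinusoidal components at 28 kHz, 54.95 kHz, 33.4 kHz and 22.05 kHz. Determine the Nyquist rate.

109.9 kHz

Highest-frequency component: 54.95 kHz.
Nyquist rate = 2 × 54.95 kHz = 109.9 kHz.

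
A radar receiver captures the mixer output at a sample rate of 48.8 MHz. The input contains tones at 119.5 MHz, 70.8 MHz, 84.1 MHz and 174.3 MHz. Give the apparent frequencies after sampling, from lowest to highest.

fs/2 = 24.4 MHz.
119.5 MHz mod fs = 21.9 MHz.
21.9 MHz ≤ fs/2 = 24.4 MHz, appears at 21.9 MHz.
70.8 MHz mod fs = 22 MHz.
22 MHz ≤ fs/2 = 24.4 MHz, appears at 22 MHz.
84.1 MHz mod fs = 35.3 MHz.
35.3 MHz > fs/2 = 24.4 MHz, folds to fs − 35.3 MHz = 13.5 MHz.
174.3 MHz mod fs = 27.9 MHz.
27.9 MHz > fs/2 = 24.4 MHz, folds to fs − 27.9 MHz = 20.9 MHz.
Distinct values: {13.5 MHz, 20.9 MHz, 21.9 MHz, 22 MHz}.

13.5 MHz, 20.9 MHz, 21.9 MHz, 22 MHz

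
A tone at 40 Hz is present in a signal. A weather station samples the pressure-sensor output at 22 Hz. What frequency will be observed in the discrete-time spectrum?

4 Hz

40 Hz mod fs = 18 Hz.
18 Hz > fs/2 = 11 Hz, folds to fs − 18 Hz = 4 Hz.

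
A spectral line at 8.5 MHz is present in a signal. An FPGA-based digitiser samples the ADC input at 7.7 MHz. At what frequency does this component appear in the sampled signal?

8.5 MHz mod fs = 0.8 MHz.
0.8 MHz ≤ fs/2 = 3.85 MHz, appears at 0.8 MHz.

0.8 MHz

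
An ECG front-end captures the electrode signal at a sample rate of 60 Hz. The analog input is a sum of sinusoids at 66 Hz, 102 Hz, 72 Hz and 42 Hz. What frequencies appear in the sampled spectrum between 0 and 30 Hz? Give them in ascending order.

6 Hz, 12 Hz, 18 Hz

fs/2 = 30 Hz.
66 Hz mod fs = 6 Hz.
6 Hz ≤ fs/2 = 30 Hz, appears at 6 Hz.
102 Hz mod fs = 42 Hz.
42 Hz > fs/2 = 30 Hz, folds to fs − 42 Hz = 18 Hz.
72 Hz mod fs = 12 Hz.
12 Hz ≤ fs/2 = 30 Hz, appears at 12 Hz.
42 Hz > fs/2 = 30 Hz, folds to fs − 42 Hz = 18 Hz.
Distinct values: {6 Hz, 12 Hz, 18 Hz}.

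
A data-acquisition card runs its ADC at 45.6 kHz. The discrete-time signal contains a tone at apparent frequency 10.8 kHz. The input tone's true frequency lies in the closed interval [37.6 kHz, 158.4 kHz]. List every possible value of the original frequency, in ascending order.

56.4 kHz, 80.4 kHz, 102 kHz, 126 kHz, 147.6 kHz

Frequencies that alias to 10.8 kHz are k·fs ± 10.8 kHz for integer k ≥ 0.
k=0: 10.8 kHz.
k=1: 34.8 kHz, 56.4 kHz.
k=2: 80.4 kHz, 102 kHz.
k=3: 126 kHz, 147.6 kHz.
k=4: 171.6 kHz, 193.2 kHz.
Within [37.6 kHz, 158.4 kHz]: 56.4 kHz, 80.4 kHz, 102 kHz, 126 kHz, 147.6 kHz.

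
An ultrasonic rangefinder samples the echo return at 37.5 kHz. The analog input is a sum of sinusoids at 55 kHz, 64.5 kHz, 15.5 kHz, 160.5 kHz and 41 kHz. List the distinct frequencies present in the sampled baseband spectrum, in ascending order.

fs/2 = 18.75 kHz.
55 kHz mod fs = 17.5 kHz.
17.5 kHz ≤ fs/2 = 18.75 kHz, appears at 17.5 kHz.
64.5 kHz mod fs = 27 kHz.
27 kHz > fs/2 = 18.75 kHz, folds to fs − 27 kHz = 10.5 kHz.
15.5 kHz ≤ fs/2 = 18.75 kHz, passes unchanged.
160.5 kHz mod fs = 10.5 kHz.
10.5 kHz ≤ fs/2 = 18.75 kHz, appears at 10.5 kHz.
41 kHz mod fs = 3.5 kHz.
3.5 kHz ≤ fs/2 = 18.75 kHz, appears at 3.5 kHz.
Distinct values: {3.5 kHz, 10.5 kHz, 15.5 kHz, 17.5 kHz}.

3.5 kHz, 10.5 kHz, 15.5 kHz, 17.5 kHz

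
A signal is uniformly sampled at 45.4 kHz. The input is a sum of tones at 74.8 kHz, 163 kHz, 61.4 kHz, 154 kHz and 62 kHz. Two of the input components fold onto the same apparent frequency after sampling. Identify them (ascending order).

61.4 kHz, 74.8 kHz

fs/2 = 22.7 kHz.
74.8 kHz mod fs = 29.4 kHz.
29.4 kHz > fs/2 = 22.7 kHz, folds to fs − 29.4 kHz = 16 kHz.
163 kHz mod fs = 26.8 kHz.
26.8 kHz > fs/2 = 22.7 kHz, folds to fs − 26.8 kHz = 18.6 kHz.
61.4 kHz mod fs = 16 kHz.
16 kHz ≤ fs/2 = 22.7 kHz, appears at 16 kHz.
154 kHz mod fs = 17.8 kHz.
17.8 kHz ≤ fs/2 = 22.7 kHz, appears at 17.8 kHz.
62 kHz mod fs = 16.6 kHz.
16.6 kHz ≤ fs/2 = 22.7 kHz, appears at 16.6 kHz.
61.4 kHz and 74.8 kHz both map to 16 kHz.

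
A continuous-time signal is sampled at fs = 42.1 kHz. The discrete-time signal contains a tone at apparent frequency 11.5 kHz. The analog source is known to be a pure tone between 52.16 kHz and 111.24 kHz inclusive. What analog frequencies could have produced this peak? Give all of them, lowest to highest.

Frequencies that alias to 11.5 kHz are k·fs ± 11.5 kHz for integer k ≥ 0.
k=0: 11.5 kHz.
k=1: 30.6 kHz, 53.6 kHz.
k=2: 72.7 kHz, 95.7 kHz.
k=3: 114.8 kHz, 137.8 kHz.
Within [52.16 kHz, 111.24 kHz]: 53.6 kHz, 72.7 kHz, 95.7 kHz.

53.6 kHz, 72.7 kHz, 95.7 kHz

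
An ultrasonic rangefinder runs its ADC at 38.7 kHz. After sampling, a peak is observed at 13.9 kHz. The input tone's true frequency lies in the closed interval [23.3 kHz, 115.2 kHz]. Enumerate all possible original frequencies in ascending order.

Frequencies that alias to 13.9 kHz are k·fs ± 13.9 kHz for integer k ≥ 0.
k=0: 13.9 kHz.
k=1: 24.8 kHz, 52.6 kHz.
k=2: 63.5 kHz, 91.3 kHz.
k=3: 102.2 kHz, 130 kHz.
k=4: 140.9 kHz, 168.7 kHz.
Within [23.3 kHz, 115.2 kHz]: 24.8 kHz, 52.6 kHz, 63.5 kHz, 91.3 kHz, 102.2 kHz.

24.8 kHz, 52.6 kHz, 63.5 kHz, 91.3 kHz, 102.2 kHz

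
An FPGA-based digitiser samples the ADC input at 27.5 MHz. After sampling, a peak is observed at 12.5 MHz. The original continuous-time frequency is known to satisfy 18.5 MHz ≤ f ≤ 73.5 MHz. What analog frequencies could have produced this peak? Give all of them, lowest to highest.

40 MHz, 42.5 MHz, 67.5 MHz, 70 MHz

Frequencies that alias to 12.5 MHz are k·fs ± 12.5 MHz for integer k ≥ 0.
k=0: 12.5 MHz.
k=1: 15 MHz, 40 MHz.
k=2: 42.5 MHz, 67.5 MHz.
k=3: 70 MHz, 95 MHz.
k=4: 97.5 MHz, 122.5 MHz.
Within [18.5 MHz, 73.5 MHz]: 40 MHz, 42.5 MHz, 67.5 MHz, 70 MHz.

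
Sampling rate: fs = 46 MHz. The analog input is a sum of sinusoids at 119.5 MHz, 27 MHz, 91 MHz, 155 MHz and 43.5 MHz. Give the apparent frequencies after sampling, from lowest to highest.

1 MHz, 2.5 MHz, 17 MHz, 18.5 MHz, 19 MHz

fs/2 = 23 MHz.
119.5 MHz mod fs = 27.5 MHz.
27.5 MHz > fs/2 = 23 MHz, folds to fs − 27.5 MHz = 18.5 MHz.
27 MHz > fs/2 = 23 MHz, folds to fs − 27 MHz = 19 MHz.
91 MHz mod fs = 45 MHz.
45 MHz > fs/2 = 23 MHz, folds to fs − 45 MHz = 1 MHz.
155 MHz mod fs = 17 MHz.
17 MHz ≤ fs/2 = 23 MHz, appears at 17 MHz.
43.5 MHz > fs/2 = 23 MHz, folds to fs − 43.5 MHz = 2.5 MHz.
Distinct values: {1 MHz, 2.5 MHz, 17 MHz, 18.5 MHz, 19 MHz}.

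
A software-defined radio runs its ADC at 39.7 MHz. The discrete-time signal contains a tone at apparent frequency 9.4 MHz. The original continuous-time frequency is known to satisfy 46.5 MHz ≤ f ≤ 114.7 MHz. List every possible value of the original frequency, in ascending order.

49.1 MHz, 70 MHz, 88.8 MHz, 109.7 MHz

Frequencies that alias to 9.4 MHz are k·fs ± 9.4 MHz for integer k ≥ 0.
k=0: 9.4 MHz.
k=1: 30.3 MHz, 49.1 MHz.
k=2: 70 MHz, 88.8 MHz.
k=3: 109.7 MHz, 128.5 MHz.
k=4: 149.4 MHz, 168.2 MHz.
Within [46.5 MHz, 114.7 MHz]: 49.1 MHz, 70 MHz, 88.8 MHz, 109.7 MHz.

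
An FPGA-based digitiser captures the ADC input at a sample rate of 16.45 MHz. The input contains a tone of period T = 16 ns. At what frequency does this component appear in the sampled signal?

3.3 MHz

T = 16 ns → f = 1/T = 62.5 MHz.
62.5 MHz mod fs = 13.15 MHz.
13.15 MHz > fs/2 = 8.225 MHz, folds to fs − 13.15 MHz = 3.3 MHz.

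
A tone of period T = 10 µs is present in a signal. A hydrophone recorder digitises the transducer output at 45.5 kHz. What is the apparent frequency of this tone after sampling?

T = 10 µs → f = 1/T = 100 kHz.
100 kHz mod fs = 9 kHz.
9 kHz ≤ fs/2 = 22.75 kHz, appears at 9 kHz.

9 kHz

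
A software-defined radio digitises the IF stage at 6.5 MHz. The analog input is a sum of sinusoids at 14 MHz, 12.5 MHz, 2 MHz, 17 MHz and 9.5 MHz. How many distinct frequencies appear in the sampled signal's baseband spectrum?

5

fs/2 = 3.25 MHz.
14 MHz mod fs = 1 MHz.
1 MHz ≤ fs/2 = 3.25 MHz, appears at 1 MHz.
12.5 MHz mod fs = 6 MHz.
6 MHz > fs/2 = 3.25 MHz, folds to fs − 6 MHz = 0.5 MHz.
2 MHz ≤ fs/2 = 3.25 MHz, passes unchanged.
17 MHz mod fs = 4 MHz.
4 MHz > fs/2 = 3.25 MHz, folds to fs − 4 MHz = 2.5 MHz.
9.5 MHz mod fs = 3 MHz.
3 MHz ≤ fs/2 = 3.25 MHz, appears at 3 MHz.
Distinct values: {0.5 MHz, 1 MHz, 2 MHz, 2.5 MHz, 3 MHz} → 5.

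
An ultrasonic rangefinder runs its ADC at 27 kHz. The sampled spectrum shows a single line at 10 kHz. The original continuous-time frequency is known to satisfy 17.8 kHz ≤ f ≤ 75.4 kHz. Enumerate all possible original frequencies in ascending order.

37 kHz, 44 kHz, 64 kHz, 71 kHz

Frequencies that alias to 10 kHz are k·fs ± 10 kHz for integer k ≥ 0.
k=0: 10 kHz.
k=1: 17 kHz, 37 kHz.
k=2: 44 kHz, 64 kHz.
k=3: 71 kHz, 91 kHz.
k=4: 98 kHz, 118 kHz.
Within [17.8 kHz, 75.4 kHz]: 37 kHz, 44 kHz, 64 kHz, 71 kHz.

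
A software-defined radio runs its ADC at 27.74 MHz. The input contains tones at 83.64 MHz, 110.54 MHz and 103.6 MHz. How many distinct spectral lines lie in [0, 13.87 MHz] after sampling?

2

fs/2 = 13.87 MHz.
83.64 MHz mod fs = 0.42 MHz.
0.42 MHz ≤ fs/2 = 13.87 MHz, appears at 0.42 MHz.
110.54 MHz mod fs = 27.32 MHz.
27.32 MHz > fs/2 = 13.87 MHz, folds to fs − 27.32 MHz = 0.42 MHz.
103.6 MHz mod fs = 20.38 MHz.
20.38 MHz > fs/2 = 13.87 MHz, folds to fs − 20.38 MHz = 7.36 MHz.
Distinct values: {0.42 MHz, 7.36 MHz} → 2.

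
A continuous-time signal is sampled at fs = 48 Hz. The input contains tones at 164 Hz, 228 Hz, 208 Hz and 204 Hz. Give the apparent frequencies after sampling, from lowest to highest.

12 Hz, 16 Hz, 20 Hz

fs/2 = 24 Hz.
164 Hz mod fs = 20 Hz.
20 Hz ≤ fs/2 = 24 Hz, appears at 20 Hz.
228 Hz mod fs = 36 Hz.
36 Hz > fs/2 = 24 Hz, folds to fs − 36 Hz = 12 Hz.
208 Hz mod fs = 16 Hz.
16 Hz ≤ fs/2 = 24 Hz, appears at 16 Hz.
204 Hz mod fs = 12 Hz.
12 Hz ≤ fs/2 = 24 Hz, appears at 12 Hz.
Distinct values: {12 Hz, 16 Hz, 20 Hz}.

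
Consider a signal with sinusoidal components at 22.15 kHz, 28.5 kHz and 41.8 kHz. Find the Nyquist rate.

83.6 kHz

Highest-frequency component: 41.8 kHz.
Nyquist rate = 2 × 41.8 kHz = 83.6 kHz.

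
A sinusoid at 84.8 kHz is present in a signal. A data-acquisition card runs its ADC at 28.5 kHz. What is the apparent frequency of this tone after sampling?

0.7 kHz

84.8 kHz mod fs = 27.8 kHz.
27.8 kHz > fs/2 = 14.25 kHz, folds to fs − 27.8 kHz = 0.7 kHz.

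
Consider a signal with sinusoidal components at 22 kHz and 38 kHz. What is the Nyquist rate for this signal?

Highest-frequency component: 38 kHz.
Nyquist rate = 2 × 38 kHz = 76 kHz.

76 kHz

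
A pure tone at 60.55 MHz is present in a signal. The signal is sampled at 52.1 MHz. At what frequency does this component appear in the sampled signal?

60.55 MHz mod fs = 8.45 MHz.
8.45 MHz ≤ fs/2 = 26.05 MHz, appears at 8.45 MHz.

8.45 MHz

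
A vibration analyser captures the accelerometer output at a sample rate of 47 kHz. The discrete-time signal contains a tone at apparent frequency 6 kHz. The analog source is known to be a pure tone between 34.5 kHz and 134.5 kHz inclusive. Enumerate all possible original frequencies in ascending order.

Frequencies that alias to 6 kHz are k·fs ± 6 kHz for integer k ≥ 0.
k=0: 6 kHz.
k=1: 41 kHz, 53 kHz.
k=2: 88 kHz, 100 kHz.
k=3: 135 kHz, 147 kHz.
Within [34.5 kHz, 134.5 kHz]: 41 kHz, 53 kHz, 88 kHz, 100 kHz.

41 kHz, 53 kHz, 88 kHz, 100 kHz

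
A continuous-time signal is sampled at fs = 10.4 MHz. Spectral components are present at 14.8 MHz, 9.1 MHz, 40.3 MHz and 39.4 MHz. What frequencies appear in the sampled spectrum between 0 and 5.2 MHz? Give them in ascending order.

1.3 MHz, 2.2 MHz, 4.4 MHz

fs/2 = 5.2 MHz.
14.8 MHz mod fs = 4.4 MHz.
4.4 MHz ≤ fs/2 = 5.2 MHz, appears at 4.4 MHz.
9.1 MHz > fs/2 = 5.2 MHz, folds to fs − 9.1 MHz = 1.3 MHz.
40.3 MHz mod fs = 9.1 MHz.
9.1 MHz > fs/2 = 5.2 MHz, folds to fs − 9.1 MHz = 1.3 MHz.
39.4 MHz mod fs = 8.2 MHz.
8.2 MHz > fs/2 = 5.2 MHz, folds to fs − 8.2 MHz = 2.2 MHz.
Distinct values: {1.3 MHz, 2.2 MHz, 4.4 MHz}.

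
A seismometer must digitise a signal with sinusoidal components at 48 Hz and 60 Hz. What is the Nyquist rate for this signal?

Highest-frequency component: 60 Hz.
Nyquist rate = 2 × 60 Hz = 120 Hz.

120 Hz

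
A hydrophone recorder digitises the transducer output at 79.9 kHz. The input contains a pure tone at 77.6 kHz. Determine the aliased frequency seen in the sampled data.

77.6 kHz > fs/2 = 39.95 kHz, folds to fs − 77.6 kHz = 2.3 kHz.

2.3 kHz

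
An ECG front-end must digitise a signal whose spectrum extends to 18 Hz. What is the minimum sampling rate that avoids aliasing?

36 Hz

Nyquist rate = 2 × 18 Hz = 36 Hz.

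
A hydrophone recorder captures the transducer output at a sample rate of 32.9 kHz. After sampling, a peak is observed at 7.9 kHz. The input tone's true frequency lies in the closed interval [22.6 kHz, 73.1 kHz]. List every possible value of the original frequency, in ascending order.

Frequencies that alias to 7.9 kHz are k·fs ± 7.9 kHz for integer k ≥ 0.
k=0: 7.9 kHz.
k=1: 25 kHz, 40.8 kHz.
k=2: 57.9 kHz, 73.7 kHz.
k=3: 90.8 kHz, 106.6 kHz.
Within [22.6 kHz, 73.1 kHz]: 25 kHz, 40.8 kHz, 57.9 kHz.

25 kHz, 40.8 kHz, 57.9 kHz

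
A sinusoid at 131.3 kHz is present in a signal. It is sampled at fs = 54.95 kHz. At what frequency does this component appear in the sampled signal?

21.4 kHz

131.3 kHz mod fs = 21.4 kHz.
21.4 kHz ≤ fs/2 = 27.475 kHz, appears at 21.4 kHz.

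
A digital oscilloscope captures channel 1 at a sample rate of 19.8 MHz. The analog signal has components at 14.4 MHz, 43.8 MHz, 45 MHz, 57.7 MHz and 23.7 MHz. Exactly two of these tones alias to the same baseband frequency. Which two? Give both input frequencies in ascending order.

14.4 MHz, 45 MHz

fs/2 = 9.9 MHz.
14.4 MHz > fs/2 = 9.9 MHz, folds to fs − 14.4 MHz = 5.4 MHz.
43.8 MHz mod fs = 4.2 MHz.
4.2 MHz ≤ fs/2 = 9.9 MHz, appears at 4.2 MHz.
45 MHz mod fs = 5.4 MHz.
5.4 MHz ≤ fs/2 = 9.9 MHz, appears at 5.4 MHz.
57.7 MHz mod fs = 18.1 MHz.
18.1 MHz > fs/2 = 9.9 MHz, folds to fs − 18.1 MHz = 1.7 MHz.
23.7 MHz mod fs = 3.9 MHz.
3.9 MHz ≤ fs/2 = 9.9 MHz, appears at 3.9 MHz.
14.4 MHz and 45 MHz both map to 5.4 MHz.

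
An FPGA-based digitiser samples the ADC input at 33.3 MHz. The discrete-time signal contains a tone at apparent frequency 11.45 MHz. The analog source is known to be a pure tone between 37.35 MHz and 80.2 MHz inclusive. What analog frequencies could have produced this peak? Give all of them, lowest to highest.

44.75 MHz, 55.15 MHz, 78.05 MHz

Frequencies that alias to 11.45 MHz are k·fs ± 11.45 MHz for integer k ≥ 0.
k=0: 11.45 MHz.
k=1: 21.85 MHz, 44.75 MHz.
k=2: 55.15 MHz, 78.05 MHz.
k=3: 88.45 MHz, 111.35 MHz.
Within [37.35 MHz, 80.2 MHz]: 44.75 MHz, 55.15 MHz, 78.05 MHz.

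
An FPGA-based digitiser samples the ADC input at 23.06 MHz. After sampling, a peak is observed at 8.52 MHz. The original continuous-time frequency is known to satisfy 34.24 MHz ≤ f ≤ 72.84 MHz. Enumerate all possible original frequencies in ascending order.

Frequencies that alias to 8.52 MHz are k·fs ± 8.52 MHz for integer k ≥ 0.
k=0: 8.52 MHz.
k=1: 14.54 MHz, 31.58 MHz.
k=2: 37.6 MHz, 54.64 MHz.
k=3: 60.66 MHz, 77.7 MHz.
k=4: 83.72 MHz, 100.76 MHz.
Within [34.24 MHz, 72.84 MHz]: 37.6 MHz, 54.64 MHz, 60.66 MHz.

37.6 MHz, 54.64 MHz, 60.66 MHz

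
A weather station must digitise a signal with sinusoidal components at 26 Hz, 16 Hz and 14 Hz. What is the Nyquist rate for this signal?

52 Hz

Highest-frequency component: 26 Hz.
Nyquist rate = 2 × 26 Hz = 52 Hz.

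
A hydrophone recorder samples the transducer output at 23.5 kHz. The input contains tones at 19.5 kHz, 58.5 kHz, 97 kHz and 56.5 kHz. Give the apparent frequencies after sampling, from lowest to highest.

fs/2 = 11.75 kHz.
19.5 kHz > fs/2 = 11.75 kHz, folds to fs − 19.5 kHz = 4 kHz.
58.5 kHz mod fs = 11.5 kHz.
11.5 kHz ≤ fs/2 = 11.75 kHz, appears at 11.5 kHz.
97 kHz mod fs = 3 kHz.
3 kHz ≤ fs/2 = 11.75 kHz, appears at 3 kHz.
56.5 kHz mod fs = 9.5 kHz.
9.5 kHz ≤ fs/2 = 11.75 kHz, appears at 9.5 kHz.
Distinct values: {3 kHz, 4 kHz, 9.5 kHz, 11.5 kHz}.

3 kHz, 4 kHz, 9.5 kHz, 11.5 kHz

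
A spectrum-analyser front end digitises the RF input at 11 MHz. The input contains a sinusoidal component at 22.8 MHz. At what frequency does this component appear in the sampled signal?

0.8 MHz

22.8 MHz mod fs = 0.8 MHz.
0.8 MHz ≤ fs/2 = 5.5 MHz, appears at 0.8 MHz.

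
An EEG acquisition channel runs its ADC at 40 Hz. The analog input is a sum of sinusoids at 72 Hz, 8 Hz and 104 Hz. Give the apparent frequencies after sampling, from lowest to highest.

fs/2 = 20 Hz.
72 Hz mod fs = 32 Hz.
32 Hz > fs/2 = 20 Hz, folds to fs − 32 Hz = 8 Hz.
8 Hz ≤ fs/2 = 20 Hz, passes unchanged.
104 Hz mod fs = 24 Hz.
24 Hz > fs/2 = 20 Hz, folds to fs − 24 Hz = 16 Hz.
Distinct values: {8 Hz, 16 Hz}.

8 Hz, 16 Hz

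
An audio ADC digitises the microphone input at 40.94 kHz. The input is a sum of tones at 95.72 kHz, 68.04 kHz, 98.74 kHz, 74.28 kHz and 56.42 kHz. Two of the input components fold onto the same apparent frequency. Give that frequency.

fs/2 = 20.47 kHz.
95.72 kHz mod fs = 13.84 kHz.
13.84 kHz ≤ fs/2 = 20.47 kHz, appears at 13.84 kHz.
68.04 kHz mod fs = 27.1 kHz.
27.1 kHz > fs/2 = 20.47 kHz, folds to fs − 27.1 kHz = 13.84 kHz.
98.74 kHz mod fs = 16.86 kHz.
16.86 kHz ≤ fs/2 = 20.47 kHz, appears at 16.86 kHz.
74.28 kHz mod fs = 33.34 kHz.
33.34 kHz > fs/2 = 20.47 kHz, folds to fs − 33.34 kHz = 7.6 kHz.
56.42 kHz mod fs = 15.48 kHz.
15.48 kHz ≤ fs/2 = 20.47 kHz, appears at 15.48 kHz.
68.04 kHz and 95.72 kHz both map to 13.84 kHz.

13.84 kHz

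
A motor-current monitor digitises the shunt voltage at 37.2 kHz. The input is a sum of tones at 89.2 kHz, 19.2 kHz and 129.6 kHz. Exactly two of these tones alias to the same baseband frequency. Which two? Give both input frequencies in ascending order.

19.2 kHz, 129.6 kHz

fs/2 = 18.6 kHz.
89.2 kHz mod fs = 14.8 kHz.
14.8 kHz ≤ fs/2 = 18.6 kHz, appears at 14.8 kHz.
19.2 kHz > fs/2 = 18.6 kHz, folds to fs − 19.2 kHz = 18 kHz.
129.6 kHz mod fs = 18 kHz.
18 kHz ≤ fs/2 = 18.6 kHz, appears at 18 kHz.
19.2 kHz and 129.6 kHz both map to 18 kHz.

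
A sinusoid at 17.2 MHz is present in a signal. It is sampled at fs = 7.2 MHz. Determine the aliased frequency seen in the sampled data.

17.2 MHz mod fs = 2.8 MHz.
2.8 MHz ≤ fs/2 = 3.6 MHz, appears at 2.8 MHz.

2.8 MHz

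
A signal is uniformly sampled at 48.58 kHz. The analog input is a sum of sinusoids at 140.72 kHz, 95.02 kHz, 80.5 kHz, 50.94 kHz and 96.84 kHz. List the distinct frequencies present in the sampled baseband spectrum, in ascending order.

fs/2 = 24.29 kHz.
140.72 kHz mod fs = 43.56 kHz.
43.56 kHz > fs/2 = 24.29 kHz, folds to fs − 43.56 kHz = 5.02 kHz.
95.02 kHz mod fs = 46.44 kHz.
46.44 kHz > fs/2 = 24.29 kHz, folds to fs − 46.44 kHz = 2.14 kHz.
80.5 kHz mod fs = 31.92 kHz.
31.92 kHz > fs/2 = 24.29 kHz, folds to fs − 31.92 kHz = 16.66 kHz.
50.94 kHz mod fs = 2.36 kHz.
2.36 kHz ≤ fs/2 = 24.29 kHz, appears at 2.36 kHz.
96.84 kHz mod fs = 48.26 kHz.
48.26 kHz > fs/2 = 24.29 kHz, folds to fs − 48.26 kHz = 0.32 kHz.
Distinct values: {0.32 kHz, 2.14 kHz, 2.36 kHz, 5.02 kHz, 16.66 kHz}.

0.32 kHz, 2.14 kHz, 2.36 kHz, 5.02 kHz, 16.66 kHz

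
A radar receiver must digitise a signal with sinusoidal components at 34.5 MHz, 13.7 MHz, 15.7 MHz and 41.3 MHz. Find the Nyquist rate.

Highest-frequency component: 41.3 MHz.
Nyquist rate = 2 × 41.3 MHz = 82.6 MHz.

82.6 MHz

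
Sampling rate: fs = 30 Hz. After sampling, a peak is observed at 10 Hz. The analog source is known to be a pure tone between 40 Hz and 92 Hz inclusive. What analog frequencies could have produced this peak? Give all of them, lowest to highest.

40 Hz, 50 Hz, 70 Hz, 80 Hz

Frequencies that alias to 10 Hz are k·fs ± 10 Hz for integer k ≥ 0.
k=0: 10 Hz.
k=1: 20 Hz, 40 Hz.
k=2: 50 Hz, 70 Hz.
k=3: 80 Hz, 100 Hz.
k=4: 110 Hz, 130 Hz.
Within [40 Hz, 92 Hz]: 40 Hz, 50 Hz, 70 Hz, 80 Hz.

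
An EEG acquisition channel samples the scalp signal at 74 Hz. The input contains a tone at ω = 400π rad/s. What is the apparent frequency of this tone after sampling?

ω = 400π rad/s → f = ω/(2π) = 200 Hz.
200 Hz mod fs = 52 Hz.
52 Hz > fs/2 = 37 Hz, folds to fs − 52 Hz = 22 Hz.

22 Hz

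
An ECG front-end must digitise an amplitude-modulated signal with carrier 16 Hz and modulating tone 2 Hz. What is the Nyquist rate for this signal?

AM sidebands sit at fc ± fm = 14 Hz and 18 Hz.
Highest-frequency component: 18 Hz.
Nyquist rate = 2 × 18 Hz = 36 Hz.

36 Hz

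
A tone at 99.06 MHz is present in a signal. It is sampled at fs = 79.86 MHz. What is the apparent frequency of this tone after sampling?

99.06 MHz mod fs = 19.2 MHz.
19.2 MHz ≤ fs/2 = 39.93 MHz, appears at 19.2 MHz.

19.2 MHz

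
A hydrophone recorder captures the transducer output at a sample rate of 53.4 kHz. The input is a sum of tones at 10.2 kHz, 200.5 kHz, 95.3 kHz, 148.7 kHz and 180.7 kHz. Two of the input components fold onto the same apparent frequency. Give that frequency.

11.5 kHz

fs/2 = 26.7 kHz.
10.2 kHz ≤ fs/2 = 26.7 kHz, passes unchanged.
200.5 kHz mod fs = 40.3 kHz.
40.3 kHz > fs/2 = 26.7 kHz, folds to fs − 40.3 kHz = 13.1 kHz.
95.3 kHz mod fs = 41.9 kHz.
41.9 kHz > fs/2 = 26.7 kHz, folds to fs − 41.9 kHz = 11.5 kHz.
148.7 kHz mod fs = 41.9 kHz.
41.9 kHz > fs/2 = 26.7 kHz, folds to fs − 41.9 kHz = 11.5 kHz.
180.7 kHz mod fs = 20.5 kHz.
20.5 kHz ≤ fs/2 = 26.7 kHz, appears at 20.5 kHz.
95.3 kHz and 148.7 kHz both map to 11.5 kHz.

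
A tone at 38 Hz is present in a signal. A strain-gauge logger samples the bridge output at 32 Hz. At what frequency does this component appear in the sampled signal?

38 Hz mod fs = 6 Hz.
6 Hz ≤ fs/2 = 16 Hz, appears at 6 Hz.

6 Hz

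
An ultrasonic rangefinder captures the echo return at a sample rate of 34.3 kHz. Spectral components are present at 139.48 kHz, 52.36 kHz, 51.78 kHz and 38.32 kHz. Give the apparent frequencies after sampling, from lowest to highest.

fs/2 = 17.15 kHz.
139.48 kHz mod fs = 2.28 kHz.
2.28 kHz ≤ fs/2 = 17.15 kHz, appears at 2.28 kHz.
52.36 kHz mod fs = 18.06 kHz.
18.06 kHz > fs/2 = 17.15 kHz, folds to fs − 18.06 kHz = 16.24 kHz.
51.78 kHz mod fs = 17.48 kHz.
17.48 kHz > fs/2 = 17.15 kHz, folds to fs − 17.48 kHz = 16.82 kHz.
38.32 kHz mod fs = 4.02 kHz.
4.02 kHz ≤ fs/2 = 17.15 kHz, appears at 4.02 kHz.
Distinct values: {2.28 kHz, 4.02 kHz, 16.24 kHz, 16.82 kHz}.

2.28 kHz, 4.02 kHz, 16.24 kHz, 16.82 kHz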